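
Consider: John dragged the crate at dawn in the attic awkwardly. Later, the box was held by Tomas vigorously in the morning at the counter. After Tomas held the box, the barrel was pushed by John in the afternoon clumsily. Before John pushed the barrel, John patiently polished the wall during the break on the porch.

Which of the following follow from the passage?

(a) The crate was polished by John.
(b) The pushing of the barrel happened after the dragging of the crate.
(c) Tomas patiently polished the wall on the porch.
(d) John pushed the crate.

(a) Not entailed — John polished the wall, not the crate; the crate belongs to the dragging event.
(b) Entailed — the narrative places the dragging before the pushing.
(c) Not entailed — the passage has John polishing the wall, not Tomas.
(d) Not entailed — John pushed the barrel, not the crate; the crate belongs to the dragging event.

(b)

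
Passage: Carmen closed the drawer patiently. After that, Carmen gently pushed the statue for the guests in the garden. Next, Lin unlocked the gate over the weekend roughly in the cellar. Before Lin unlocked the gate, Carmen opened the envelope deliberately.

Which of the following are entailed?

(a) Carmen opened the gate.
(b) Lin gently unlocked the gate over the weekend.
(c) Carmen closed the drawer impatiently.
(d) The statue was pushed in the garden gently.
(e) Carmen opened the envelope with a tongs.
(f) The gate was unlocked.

(a) Not entailed — Carmen opened the envelope, not the gate; the gate belongs to the unlocking event.
(b) Not entailed — 'gently' adds a manner not in (and inconsistent with) the original.
(c) Not entailed — 'impatiently' adds a manner not in (and inconsistent with) the original.
(d) Entailed — dropping 'for the guests' and generalizing the agent leaves a sub-description the original still satisfies.
(e) Not entailed — 'with a tongs' adds information not in the original event.
(f) Entailed — this follows by dropping conjuncts from the unlocking event's description.

(d), (f)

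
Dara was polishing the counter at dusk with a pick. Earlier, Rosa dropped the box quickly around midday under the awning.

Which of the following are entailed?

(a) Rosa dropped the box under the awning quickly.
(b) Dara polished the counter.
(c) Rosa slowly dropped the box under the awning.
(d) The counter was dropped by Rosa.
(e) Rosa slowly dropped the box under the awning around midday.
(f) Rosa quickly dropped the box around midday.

(a) Entailed — dropping 'around midday' leaves a sub-description the original still satisfies.
(b) Entailed — 'polish' is an activity; 'was polishing' entails that some polishing happened, so 'polished' holds.
(c) Not entailed — 'slowly' adds a manner not in (and inconsistent with) the original.
(d) Not entailed — Rosa dropped the box, not the counter; the counter belongs to the polishing event.
(e) Not entailed — 'slowly' adds a manner not in (and inconsistent with) the original.
(f) Entailed — dropping 'under the awning' leaves a sub-description the original still satisfies.

(a), (b), (f)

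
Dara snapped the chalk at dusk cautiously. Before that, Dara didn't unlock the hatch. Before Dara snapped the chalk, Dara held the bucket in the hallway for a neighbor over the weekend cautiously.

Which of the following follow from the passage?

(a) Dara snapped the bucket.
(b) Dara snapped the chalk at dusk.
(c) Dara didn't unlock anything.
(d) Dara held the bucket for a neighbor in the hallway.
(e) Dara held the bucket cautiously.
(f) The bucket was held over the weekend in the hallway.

(a) Not entailed — Dara snapped the chalk, not the bucket; the bucket belongs to the holding event.
(b) Entailed — every conjunct here is already in the original snapping event.
(c) Not entailed — the original only denies this specific event; Dara may have unlocked something else.
(d) Entailed — dropping 'cautiously', 'over the weekend' leaves a sub-description the original still satisfies.
(e) Entailed — the original entails any weakening of itself; this just drops 'for a neighbor', 'in the hallway', 'over the weekend'.
(f) Entailed — every conjunct here is already in the original holding event.

(b), (d), (e), (f)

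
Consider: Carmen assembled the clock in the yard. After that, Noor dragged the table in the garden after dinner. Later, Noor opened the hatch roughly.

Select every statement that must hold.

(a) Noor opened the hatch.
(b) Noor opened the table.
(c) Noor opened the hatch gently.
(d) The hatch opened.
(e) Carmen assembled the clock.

(a), (d), (e)

(a) Entailed — this follows by dropping conjuncts from the opening event's description.
(b) Not entailed — Noor opened the hatch, not the table; the table belongs to the dragging event.
(c) Not entailed — 'gently' adds a manner not in (and inconsistent with) the original.
(d) Entailed — 'Noor opened the hatch' is causative; it entails the inchoative 'the hatch opened'.
(e) Entailed — dropping 'in the yard' leaves a sub-description the original still satisfies.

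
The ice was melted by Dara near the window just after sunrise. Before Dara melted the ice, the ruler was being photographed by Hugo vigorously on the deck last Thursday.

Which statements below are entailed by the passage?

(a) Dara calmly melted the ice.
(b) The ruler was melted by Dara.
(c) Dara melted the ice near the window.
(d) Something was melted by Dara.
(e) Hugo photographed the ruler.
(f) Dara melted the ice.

(c), (d), (f)

(a) Not entailed — 'calmly' adds information not in the original event.
(b) Not entailed — Dara melted the ice, not the ruler; the ruler belongs to the photographing event.
(c) Entailed — dropping 'just after sunrise' leaves a sub-description the original still satisfies.
(d) Entailed — every conjunct here is already in the original melting event.
(e) Not entailed — 'was photographing' is progressive on an accomplishment; it does not entail the completed 'photographed'.
(f) Entailed — this follows by dropping conjuncts from the melting event's description.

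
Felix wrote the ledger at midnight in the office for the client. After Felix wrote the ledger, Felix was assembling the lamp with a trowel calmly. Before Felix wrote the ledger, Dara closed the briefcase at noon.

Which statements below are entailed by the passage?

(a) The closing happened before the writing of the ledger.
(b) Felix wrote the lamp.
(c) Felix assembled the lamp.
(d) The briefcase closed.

(a) Entailed — the narrative places the closing before the writing.
(b) Not entailed — Felix wrote the ledger, not the lamp; the lamp belongs to the assembling event.
(c) Not entailed — 'was assembling' is progressive on an accomplishment; it does not entail the completed 'assembled'.
(d) Entailed — 'Dara closed the briefcase' is causative; it entails the inchoative 'the briefcase closed'.

(a), (d)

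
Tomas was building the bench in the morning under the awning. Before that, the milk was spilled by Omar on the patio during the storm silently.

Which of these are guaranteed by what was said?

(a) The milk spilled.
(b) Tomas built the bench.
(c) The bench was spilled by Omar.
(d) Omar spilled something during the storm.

(a) Entailed — 'Omar spilled the milk' is causative; it entails the inchoative 'the milk spilled'.
(b) Not entailed — 'was building' is progressive on an accomplishment; it does not entail the completed 'built'.
(c) Not entailed — Omar spilled the milk, not the bench; the bench belongs to the building event.
(d) Entailed — the original entails any weakening of itself; this just drops 'silently', 'on the patio' and generalizes the patient.

(a), (d)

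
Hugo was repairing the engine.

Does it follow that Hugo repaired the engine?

no

'was repairing' is progressive; for an accomplishment like 'repair the engine', it doesn't entail completion.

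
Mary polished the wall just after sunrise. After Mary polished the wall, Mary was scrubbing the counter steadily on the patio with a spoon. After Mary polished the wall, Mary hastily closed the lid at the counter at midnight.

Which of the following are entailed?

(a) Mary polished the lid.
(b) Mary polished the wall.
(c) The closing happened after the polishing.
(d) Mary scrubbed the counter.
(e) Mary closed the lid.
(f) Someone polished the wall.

(a) Not entailed — Mary polished the wall, not the lid; the lid belongs to the closing event.
(b) Entailed — this follows by dropping conjuncts from the polishing event's description.
(c) Entailed — the narrative places the polishing before the closing.
(d) Entailed — 'scrub' is an activity; 'was scrubbing' entails that some scrubbing happened, so 'scrubbed' holds.
(e) Entailed — this follows by dropping conjuncts from the closing event's description.
(f) Entailed — this follows by dropping conjuncts from the polishing event's description.

(b), (c), (d), (e), (f)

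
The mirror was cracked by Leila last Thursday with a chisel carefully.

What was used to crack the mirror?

a chisel

'with a chisel' marks the instrument of the cracking event.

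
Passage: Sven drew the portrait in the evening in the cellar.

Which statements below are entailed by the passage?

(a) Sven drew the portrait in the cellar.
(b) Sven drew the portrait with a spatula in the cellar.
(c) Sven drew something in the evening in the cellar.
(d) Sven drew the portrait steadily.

(a) Entailed — every conjunct here is already in the original drawing event.
(b) Not entailed — 'with a spatula' adds information not in the original event.
(c) Entailed — the original entails any weakening of itself; this just generalizes the patient.
(d) Not entailed — 'steadily' adds information not in the original event.

(a), (c)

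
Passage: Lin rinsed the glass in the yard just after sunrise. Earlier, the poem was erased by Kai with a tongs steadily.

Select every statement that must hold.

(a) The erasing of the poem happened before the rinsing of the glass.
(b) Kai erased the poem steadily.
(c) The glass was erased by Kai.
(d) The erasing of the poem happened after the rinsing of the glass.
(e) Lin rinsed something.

(a) Entailed — the narrative places the erasing before the rinsing.
(b) Entailed — this follows by dropping conjuncts from the erasing event's description.
(c) Not entailed — Kai erased the poem, not the glass; the glass belongs to the rinsing event.
(d) Not entailed — the narrative places the erasing before the rinsing, not after.
(e) Entailed — this follows by dropping conjuncts from the rinsing event's description.

(a), (b), (e)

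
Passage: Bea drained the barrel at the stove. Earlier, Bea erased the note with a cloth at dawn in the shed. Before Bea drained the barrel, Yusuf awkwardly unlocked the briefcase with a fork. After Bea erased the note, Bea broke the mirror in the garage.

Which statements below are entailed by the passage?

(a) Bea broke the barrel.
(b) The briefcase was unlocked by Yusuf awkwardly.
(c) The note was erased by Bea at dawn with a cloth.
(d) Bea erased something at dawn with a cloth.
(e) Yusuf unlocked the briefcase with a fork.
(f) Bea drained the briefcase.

(a) Not entailed — Bea broke the mirror, not the barrel; the barrel belongs to the draining event.
(b) Entailed — every conjunct here is already in the original unlocking event.
(c) Entailed — this follows by dropping conjuncts from the erasing event's description.
(d) Entailed — every conjunct here is already in the original erasing event.
(e) Entailed — dropping 'awkwardly' leaves a sub-description the original still satisfies.
(f) Not entailed — Bea drained the barrel, not the briefcase; the briefcase belongs to the unlocking event.

(b), (c), (d), (e)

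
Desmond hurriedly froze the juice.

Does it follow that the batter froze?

no

Nothing is said about any batter; only the juice is affected.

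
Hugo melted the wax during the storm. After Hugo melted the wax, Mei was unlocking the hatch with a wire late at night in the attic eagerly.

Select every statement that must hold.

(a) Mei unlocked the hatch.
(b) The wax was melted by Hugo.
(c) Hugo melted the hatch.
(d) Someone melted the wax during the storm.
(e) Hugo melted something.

(b), (d), (e)

(a) Not entailed — 'was unlocking' is progressive on an accomplishment; it does not entail the completed 'unlocked'.
(b) Entailed — this follows by dropping conjuncts from the melting event's description.
(c) Not entailed — Hugo melted the wax, not the hatch; the hatch belongs to the unlocking event.
(d) Entailed — this follows by dropping conjuncts from the melting event's description.
(e) Entailed — dropping 'during the storm' and generalizing the patient leaves a sub-description the original still satisfies.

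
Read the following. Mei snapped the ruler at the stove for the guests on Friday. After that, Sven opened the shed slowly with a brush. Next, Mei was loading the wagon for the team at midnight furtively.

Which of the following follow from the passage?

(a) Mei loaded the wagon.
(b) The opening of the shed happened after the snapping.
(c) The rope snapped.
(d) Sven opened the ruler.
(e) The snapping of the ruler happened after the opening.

(a) Not entailed — 'was loading' is progressive on an accomplishment; it does not entail the completed 'loaded'.
(b) Entailed — the narrative places the snapping before the opening.
(c) Not entailed — the ruler is what snapped, not the rope.
(d) Not entailed — Sven opened the shed, not the ruler; the ruler belongs to the snapping event.
(e) Not entailed — the narrative places the snapping before the opening, not after.

(b)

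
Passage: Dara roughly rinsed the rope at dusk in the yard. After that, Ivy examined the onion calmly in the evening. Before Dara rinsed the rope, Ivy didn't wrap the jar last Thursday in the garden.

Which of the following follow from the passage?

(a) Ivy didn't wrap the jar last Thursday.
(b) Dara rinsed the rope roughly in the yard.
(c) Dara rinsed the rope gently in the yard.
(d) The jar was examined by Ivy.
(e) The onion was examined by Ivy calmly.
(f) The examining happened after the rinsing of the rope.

(a) Not entailed — dropping 'in the garden' under negation is not valid — the original leaves open that Ivy wrapped the jar some other way.
(b) Entailed — dropping 'at dusk' leaves a sub-description the original still satisfies.
(c) Not entailed — 'gently' adds a manner not in (and inconsistent with) the original.
(d) Not entailed — Ivy examined the onion, not the jar; the jar belongs to the wrapping event.
(e) Entailed — the original entails any weakening of itself; this just drops 'in the evening'.
(f) Entailed — the narrative places the rinsing before the examining.

(b), (e), (f)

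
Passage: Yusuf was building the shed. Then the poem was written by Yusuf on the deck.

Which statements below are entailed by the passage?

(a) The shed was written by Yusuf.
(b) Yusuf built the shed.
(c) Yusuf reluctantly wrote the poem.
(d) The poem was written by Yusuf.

(d)

(a) Not entailed — Yusuf wrote the poem, not the shed; the shed belongs to the building event.
(b) Not entailed — 'was building' is progressive on an accomplishment; it does not entail the completed 'built'.
(c) Not entailed — 'reluctantly' adds information not in the original event.
(d) Entailed — dropping 'on the deck' leaves a sub-description the original still satisfies.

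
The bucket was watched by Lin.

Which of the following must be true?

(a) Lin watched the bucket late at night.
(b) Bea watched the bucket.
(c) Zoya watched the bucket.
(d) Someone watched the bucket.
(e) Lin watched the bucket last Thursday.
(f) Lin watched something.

(a) Not entailed — 'late at night' adds information not in the original event.
(b) Not entailed — the passage has Lin watching the bucket, not Bea.
(c) Not entailed — the passage has Lin watching the bucket, not Zoya.
(d) Entailed — generalizing the agent leaves a sub-description the original still satisfies.
(e) Not entailed — 'last Thursday' adds information not in the original event.
(f) Entailed — generalizing the patient leaves a sub-description the original still satisfies.

(d), (f)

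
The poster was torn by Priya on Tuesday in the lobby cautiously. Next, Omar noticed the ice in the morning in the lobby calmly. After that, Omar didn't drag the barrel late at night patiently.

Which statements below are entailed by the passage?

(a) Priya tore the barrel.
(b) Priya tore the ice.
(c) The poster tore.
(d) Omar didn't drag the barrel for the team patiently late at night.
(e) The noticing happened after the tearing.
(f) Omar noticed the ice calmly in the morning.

(c), (d), (e), (f)

(a) Not entailed — Priya tore the poster, not the barrel; the barrel belongs to the dragging event.
(b) Not entailed — Priya tore the poster, not the ice; the ice belongs to the noticing event.
(c) Entailed — 'Priya tore the poster' is causative; it entails the inchoative 'the poster tore'.
(d) Entailed — under negation, adding a further restriction is entailed: if no such dragging event occurred, none occurred for the team either.
(e) Entailed — the narrative places the tearing before the noticing.
(f) Entailed — the original entails any weakening of itself; this just drops 'in the lobby'.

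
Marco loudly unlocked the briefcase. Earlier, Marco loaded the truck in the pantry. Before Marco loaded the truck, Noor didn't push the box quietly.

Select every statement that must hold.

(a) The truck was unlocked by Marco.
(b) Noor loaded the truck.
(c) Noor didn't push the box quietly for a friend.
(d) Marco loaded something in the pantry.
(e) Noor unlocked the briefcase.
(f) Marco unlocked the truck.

(c), (d)

(a) Not entailed — Marco unlocked the briefcase, not the truck; the truck belongs to the loading event.
(b) Not entailed — the passage has Marco loading the truck, not Noor.
(c) Entailed — under negation, adding a further restriction is entailed: if no such pushing event occurred, none occurred for a friend either.
(d) Entailed — generalizing the patient leaves a sub-description the original still satisfies.
(e) Not entailed — the passage has Marco unlocking the briefcase, not Noor.
(f) Not entailed — Marco unlocked the briefcase, not the truck; the truck belongs to the loading event.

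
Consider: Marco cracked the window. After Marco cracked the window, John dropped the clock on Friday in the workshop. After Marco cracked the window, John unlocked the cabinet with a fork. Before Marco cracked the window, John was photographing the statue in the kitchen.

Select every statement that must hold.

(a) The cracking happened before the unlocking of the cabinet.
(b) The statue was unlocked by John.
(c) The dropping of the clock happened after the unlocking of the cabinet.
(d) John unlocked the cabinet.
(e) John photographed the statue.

(a), (d)

(a) Entailed — the narrative places the cracking before the unlocking.
(b) Not entailed — John unlocked the cabinet, not the statue; the statue belongs to the photographing event.
(c) Not entailed — the narrative doesn't order the unlocking relative to the dropping.
(d) Entailed — the original entails any weakening of itself; this just drops 'with a fork'.
(e) Not entailed — 'was photographing' is progressive on an accomplishment; it does not entail the completed 'photographed'.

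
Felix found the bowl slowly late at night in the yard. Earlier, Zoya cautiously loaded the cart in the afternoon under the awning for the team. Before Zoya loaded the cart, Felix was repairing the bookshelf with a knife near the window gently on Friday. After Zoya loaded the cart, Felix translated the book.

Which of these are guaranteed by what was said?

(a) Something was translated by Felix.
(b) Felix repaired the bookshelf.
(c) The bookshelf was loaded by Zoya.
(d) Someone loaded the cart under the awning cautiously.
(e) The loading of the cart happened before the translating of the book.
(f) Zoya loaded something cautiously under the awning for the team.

(a) Entailed — generalizing the patient leaves a sub-description the original still satisfies.
(b) Not entailed — 'was repairing' is progressive on an accomplishment; it does not entail the completed 'repaired'.
(c) Not entailed — Zoya loaded the cart, not the bookshelf; the bookshelf belongs to the repairing event.
(d) Entailed — every conjunct here is already in the original loading event.
(e) Entailed — the narrative places the loading before the translating.
(f) Entailed — the original entails any weakening of itself; this just drops 'in the afternoon' and generalizes the patient.

(a), (d), (e), (f)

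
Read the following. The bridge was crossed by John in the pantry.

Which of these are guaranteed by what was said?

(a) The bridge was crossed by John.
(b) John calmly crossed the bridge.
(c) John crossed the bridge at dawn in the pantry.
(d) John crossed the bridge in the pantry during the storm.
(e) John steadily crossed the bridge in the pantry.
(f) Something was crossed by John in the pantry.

(a) Entailed — dropping 'in the pantry' leaves a sub-description the original still satisfies.
(b) Not entailed — 'calmly' adds information not in the original event.
(c) Not entailed — 'at dawn' adds information not in the original event.
(d) Not entailed — 'during the storm' adds information not in the original event.
(e) Not entailed — 'steadily' adds information not in the original event.
(f) Entailed — generalizing the patient leaves a sub-description the original still satisfies.

(a), (f)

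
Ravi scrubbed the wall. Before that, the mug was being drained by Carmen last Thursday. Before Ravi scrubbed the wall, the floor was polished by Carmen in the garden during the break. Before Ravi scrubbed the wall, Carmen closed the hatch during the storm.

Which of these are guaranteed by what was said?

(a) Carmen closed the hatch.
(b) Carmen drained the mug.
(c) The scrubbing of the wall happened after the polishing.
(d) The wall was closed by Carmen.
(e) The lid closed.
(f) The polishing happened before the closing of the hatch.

(a), (c)

(a) Entailed — this follows by dropping conjuncts from the closing event's description.
(b) Not entailed — 'was draining' is progressive on an accomplishment; it does not entail the completed 'drained'.
(c) Entailed — the narrative places the polishing before the scrubbing.
(d) Not entailed — Carmen closed the hatch, not the wall; the wall belongs to the scrubbing event.
(e) Not entailed — the hatch is what closed, not the lid.
(f) Not entailed — the narrative doesn't order the polishing relative to the closing.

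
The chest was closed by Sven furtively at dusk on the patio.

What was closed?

the chest

'the chest' marks the patient of the closing event.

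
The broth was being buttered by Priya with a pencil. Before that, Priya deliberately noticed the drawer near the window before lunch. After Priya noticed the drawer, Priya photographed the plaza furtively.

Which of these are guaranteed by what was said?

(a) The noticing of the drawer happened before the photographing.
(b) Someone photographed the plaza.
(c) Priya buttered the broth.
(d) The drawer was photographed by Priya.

(a), (b)

(a) Entailed — the narrative places the noticing before the photographing.
(b) Entailed — every conjunct here is already in the original photographing event.
(c) Not entailed — 'was buttering' is progressive on an accomplishment; it does not entail the completed 'buttered'.
(d) Not entailed — Priya photographed the plaza, not the drawer; the drawer belongs to the noticing event.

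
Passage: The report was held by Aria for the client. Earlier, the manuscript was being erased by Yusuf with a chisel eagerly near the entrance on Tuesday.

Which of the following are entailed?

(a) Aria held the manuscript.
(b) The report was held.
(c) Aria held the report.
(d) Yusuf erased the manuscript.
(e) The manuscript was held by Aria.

(b), (c)

(a) Not entailed — Aria held the report, not the manuscript; the manuscript belongs to the erasing event.
(b) Entailed — the original entails any weakening of itself; this just drops 'for the client' and generalizes the agent.
(c) Entailed — the original entails any weakening of itself; this just drops 'for the client'.
(d) Not entailed — 'was erasing' is progressive on an accomplishment; it does not entail the completed 'erased'.
(e) Not entailed — Aria held the report, not the manuscript; the manuscript belongs to the erasing event.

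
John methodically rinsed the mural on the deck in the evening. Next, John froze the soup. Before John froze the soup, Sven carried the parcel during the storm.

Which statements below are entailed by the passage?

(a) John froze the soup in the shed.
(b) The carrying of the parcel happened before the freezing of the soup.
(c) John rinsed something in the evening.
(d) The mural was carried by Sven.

(b), (c)

(a) Not entailed — 'in the shed' adds information not in the original event.
(b) Entailed — the narrative places the carrying before the freezing.
(c) Entailed — dropping 'on the deck', 'methodically' and generalizing the patient leaves a sub-description the original still satisfies.
(d) Not entailed — Sven carried the parcel, not the mural; the mural belongs to the rinsing event.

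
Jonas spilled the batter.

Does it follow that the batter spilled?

'Jonas spilled the batter' is the causative; it entails the inchoative 'the batter spilled'.

yes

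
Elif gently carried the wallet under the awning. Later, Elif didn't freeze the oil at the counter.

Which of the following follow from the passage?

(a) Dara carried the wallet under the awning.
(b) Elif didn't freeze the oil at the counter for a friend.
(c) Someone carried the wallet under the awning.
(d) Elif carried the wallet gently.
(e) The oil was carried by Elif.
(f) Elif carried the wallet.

(a) Not entailed — the passage has Elif carrying the wallet, not Dara.
(b) Entailed — under negation, adding a further restriction is entailed: if no such freezing event occurred, none occurred for a friend either.
(c) Entailed — the original entails any weakening of itself; this just drops 'gently' and generalizes the agent.
(d) Entailed — every conjunct here is already in the original carrying event.
(e) Not entailed — Elif carried the wallet, not the oil; the oil belongs to the freezing event.
(f) Entailed — dropping 'gently', 'under the awning' leaves a sub-description the original still satisfies.

(b), (c), (d), (f)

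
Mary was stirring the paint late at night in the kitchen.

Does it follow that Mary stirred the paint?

'stir' is atelic; if Mary was stirring the paint, then Mary stirred the paint (for some time).

yes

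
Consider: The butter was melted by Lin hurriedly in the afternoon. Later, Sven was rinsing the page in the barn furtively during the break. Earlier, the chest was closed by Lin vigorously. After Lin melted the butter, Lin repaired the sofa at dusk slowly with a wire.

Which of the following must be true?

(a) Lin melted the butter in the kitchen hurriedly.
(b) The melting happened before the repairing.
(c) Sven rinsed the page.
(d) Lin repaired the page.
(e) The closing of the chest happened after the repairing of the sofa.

(b), (c)

(a) Not entailed — 'in the kitchen' adds information not in the original event.
(b) Entailed — the narrative places the melting before the repairing.
(c) Entailed — 'rinse' is an activity; 'was rinsing' entails that some rinsing happened, so 'rinsed' holds.
(d) Not entailed — Lin repaired the sofa, not the page; the page belongs to the rinsing event.
(e) Not entailed — the narrative doesn't order the repairing relative to the closing.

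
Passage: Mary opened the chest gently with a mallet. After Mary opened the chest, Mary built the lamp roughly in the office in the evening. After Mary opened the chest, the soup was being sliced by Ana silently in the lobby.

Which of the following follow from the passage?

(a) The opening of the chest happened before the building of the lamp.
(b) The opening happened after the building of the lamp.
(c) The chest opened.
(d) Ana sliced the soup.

(a) Entailed — the narrative places the opening before the building.
(b) Not entailed — the narrative places the opening before the building, not after.
(c) Entailed — 'Mary opened the chest' is causative; it entails the inchoative 'the chest opened'.
(d) Not entailed — 'was slicing' is progressive on an accomplishment; it does not entail the completed 'sliced'.

(a), (c)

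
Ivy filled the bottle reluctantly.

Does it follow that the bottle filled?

yes

'Ivy filled the bottle' is the causative; it entails the inchoative 'the bottle filled'.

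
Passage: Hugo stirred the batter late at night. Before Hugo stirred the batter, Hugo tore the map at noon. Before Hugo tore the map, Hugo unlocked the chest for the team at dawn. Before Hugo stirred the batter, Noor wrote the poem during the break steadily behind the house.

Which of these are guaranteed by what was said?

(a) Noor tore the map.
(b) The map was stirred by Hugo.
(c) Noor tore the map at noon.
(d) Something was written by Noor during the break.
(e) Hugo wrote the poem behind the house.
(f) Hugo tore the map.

(a) Not entailed — the passage has Hugo tearing the map, not Noor.
(b) Not entailed — Hugo stirred the batter, not the map; the map belongs to the tearing event.
(c) Not entailed — the passage has Hugo tearing the map, not Noor.
(d) Entailed — the original entails any weakening of itself; this just drops 'behind the house', 'steadily' and generalizes the patient.
(e) Not entailed — the passage has Noor writing the poem, not Hugo.
(f) Entailed — this follows by dropping conjuncts from the tearing event's description.

(d), (f)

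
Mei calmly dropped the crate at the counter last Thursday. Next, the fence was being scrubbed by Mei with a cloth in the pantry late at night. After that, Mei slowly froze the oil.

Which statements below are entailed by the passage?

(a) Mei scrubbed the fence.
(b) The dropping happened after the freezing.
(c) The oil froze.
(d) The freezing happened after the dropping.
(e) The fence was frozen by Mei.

(a) Entailed — 'scrub' is an activity; 'was scrubbing' entails that some scrubbing happened, so 'scrubbed' holds.
(b) Not entailed — the narrative places the dropping before the freezing, not after.
(c) Entailed — 'Mei froze the oil' is causative; it entails the inchoative 'the oil froze'.
(d) Entailed — the narrative places the dropping before the freezing.
(e) Not entailed — Mei froze the oil, not the fence; the fence belongs to the scrubbing event.

(a), (c), (d)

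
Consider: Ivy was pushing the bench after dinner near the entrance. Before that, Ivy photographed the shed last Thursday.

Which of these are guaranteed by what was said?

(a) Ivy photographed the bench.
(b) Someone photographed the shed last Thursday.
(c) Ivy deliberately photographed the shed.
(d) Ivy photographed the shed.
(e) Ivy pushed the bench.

(a) Not entailed — Ivy photographed the shed, not the bench; the bench belongs to the pushing event.
(b) Entailed — every conjunct here is already in the original photographing event.
(c) Not entailed — 'deliberately' adds information not in the original event.
(d) Entailed — the original entails any weakening of itself; this just drops 'last Thursday'.
(e) Entailed — 'push' is an activity; 'was pushing' entails that some pushing happened, so 'pushed' holds.

(b), (d), (e)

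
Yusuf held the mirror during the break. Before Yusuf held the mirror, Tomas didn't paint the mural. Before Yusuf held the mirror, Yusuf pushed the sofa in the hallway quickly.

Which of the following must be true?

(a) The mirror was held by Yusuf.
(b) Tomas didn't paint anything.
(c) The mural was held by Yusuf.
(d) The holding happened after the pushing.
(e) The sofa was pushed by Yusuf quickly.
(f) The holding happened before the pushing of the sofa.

(a) Entailed — every conjunct here is already in the original holding event.
(b) Not entailed — the original only denies this specific event; Tomas may have painted something else.
(c) Not entailed — Yusuf held the mirror, not the mural; the mural belongs to the painting event.
(d) Entailed — the narrative places the pushing before the holding.
(e) Entailed — the original entails any weakening of itself; this just drops 'in the hallway'.
(f) Not entailed — the narrative places the pushing before the holding, not after.

(a), (d), (e)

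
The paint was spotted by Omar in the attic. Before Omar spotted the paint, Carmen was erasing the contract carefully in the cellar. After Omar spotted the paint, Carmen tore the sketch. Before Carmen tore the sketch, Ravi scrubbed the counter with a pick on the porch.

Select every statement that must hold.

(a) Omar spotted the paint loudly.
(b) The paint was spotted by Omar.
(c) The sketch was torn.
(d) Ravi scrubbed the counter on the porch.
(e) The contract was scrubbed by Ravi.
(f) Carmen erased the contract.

(a) Not entailed — 'loudly' adds information not in the original event.
(b) Entailed — this follows by dropping conjuncts from the spotting event's description.
(c) Entailed — this follows by dropping conjuncts from the tearing event's description.
(d) Entailed — the original entails any weakening of itself; this just drops 'with a pick'.
(e) Not entailed — Ravi scrubbed the counter, not the contract; the contract belongs to the erasing event.
(f) Not entailed — 'was erasing' is progressive on an accomplishment; it does not entail the completed 'erased'.

(b), (c), (d)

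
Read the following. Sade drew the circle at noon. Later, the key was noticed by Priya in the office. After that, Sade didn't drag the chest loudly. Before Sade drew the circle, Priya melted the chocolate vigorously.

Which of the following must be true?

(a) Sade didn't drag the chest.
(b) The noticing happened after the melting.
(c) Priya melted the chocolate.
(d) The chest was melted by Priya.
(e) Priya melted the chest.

(a) Not entailed — dropping 'loudly' under negation is not valid — the original leaves open that Sade dragged the chest some other way.
(b) Entailed — the narrative places the melting before the noticing.
(c) Entailed — this follows by dropping conjuncts from the melting event's description.
(d) Not entailed — Priya melted the chocolate, not the chest; the chest belongs to the dragging event.
(e) Not entailed — Priya melted the chocolate, not the chest; the chest belongs to the dragging event.

(b), (c)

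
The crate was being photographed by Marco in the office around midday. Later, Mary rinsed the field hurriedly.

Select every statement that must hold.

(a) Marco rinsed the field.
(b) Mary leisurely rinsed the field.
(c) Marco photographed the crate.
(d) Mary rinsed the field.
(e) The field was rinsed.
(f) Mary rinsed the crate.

(a) Not entailed — the passage has Mary rinsing the field, not Marco.
(b) Not entailed — 'leisurely' adds a manner not in (and inconsistent with) the original.
(c) Not entailed — 'was photographing' is progressive on an accomplishment; it does not entail the completed 'photographed'.
(d) Entailed — dropping 'hurriedly' leaves a sub-description the original still satisfies.
(e) Entailed — dropping 'hurriedly' and generalizing the agent leaves a sub-description the original still satisfies.
(f) Not entailed — Mary rinsed the field, not the crate; the crate belongs to the photographing event.

(d), (e)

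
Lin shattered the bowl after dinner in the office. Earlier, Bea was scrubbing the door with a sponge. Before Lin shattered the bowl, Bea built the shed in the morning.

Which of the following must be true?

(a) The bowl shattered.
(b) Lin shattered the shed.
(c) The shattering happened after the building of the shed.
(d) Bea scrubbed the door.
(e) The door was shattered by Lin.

(a) Entailed — 'Lin shattered the bowl' is causative; it entails the inchoative 'the bowl shattered'.
(b) Not entailed — Lin shattered the bowl, not the shed; the shed belongs to the building event.
(c) Entailed — the narrative places the building before the shattering.
(d) Entailed — 'scrub' is an activity; 'was scrubbing' entails that some scrubbing happened, so 'scrubbed' holds.
(e) Not entailed — Lin shattered the bowl, not the door; the door belongs to the scrubbing event.

(a), (c), (d)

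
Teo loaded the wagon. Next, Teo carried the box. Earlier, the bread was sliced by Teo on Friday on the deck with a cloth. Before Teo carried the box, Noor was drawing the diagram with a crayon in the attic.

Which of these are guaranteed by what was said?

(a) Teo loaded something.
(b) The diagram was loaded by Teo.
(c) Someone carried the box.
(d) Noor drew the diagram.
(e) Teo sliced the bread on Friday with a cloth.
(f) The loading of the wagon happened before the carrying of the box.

(a), (c), (e), (f)

(a) Entailed — every conjunct here is already in the original loading event.
(b) Not entailed — Teo loaded the wagon, not the diagram; the diagram belongs to the drawing event.
(c) Entailed — generalizing the agent leaves a sub-description the original still satisfies.
(d) Not entailed — 'was drawing' is progressive on an accomplishment; it does not entail the completed 'drew'.
(e) Entailed — every conjunct here is already in the original slicing event.
(f) Entailed — the narrative places the loading before the carrying.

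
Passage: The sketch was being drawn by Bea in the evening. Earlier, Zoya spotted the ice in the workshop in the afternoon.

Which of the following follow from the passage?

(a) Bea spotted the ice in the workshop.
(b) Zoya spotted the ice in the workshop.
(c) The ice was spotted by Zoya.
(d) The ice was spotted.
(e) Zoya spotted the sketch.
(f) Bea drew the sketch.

(a) Not entailed — the passage has Zoya spotting the ice, not Bea.
(b) Entailed — this follows by dropping conjuncts from the spotting event's description.
(c) Entailed — dropping 'in the workshop', 'in the afternoon' leaves a sub-description the original still satisfies.
(d) Entailed — every conjunct here is already in the original spotting event.
(e) Not entailed — Zoya spotted the ice, not the sketch; the sketch belongs to the drawing event.
(f) Not entailed — 'was drawing' is progressive on an accomplishment; it does not entail the completed 'drew'.

(b), (c), (d)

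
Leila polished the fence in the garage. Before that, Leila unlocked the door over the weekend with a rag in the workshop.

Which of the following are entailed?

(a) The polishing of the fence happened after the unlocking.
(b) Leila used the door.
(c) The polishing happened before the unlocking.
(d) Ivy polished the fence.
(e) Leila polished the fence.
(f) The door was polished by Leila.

(a), (e)

(a) Entailed — the narrative places the unlocking before the polishing.
(b) Not entailed — the door is the patient, not an instrument — Leila used a rag.
(c) Not entailed — the narrative places the unlocking before the polishing, not after.
(d) Not entailed — the passage has Leila polishing the fence, not Ivy.
(e) Entailed — every conjunct here is already in the original polishing event.
(f) Not entailed — Leila polished the fence, not the door; the door belongs to the unlocking event.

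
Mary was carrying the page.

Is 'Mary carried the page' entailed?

yes

'carry' is atelic; if Mary was carrying the page, then Mary carried the page (for some time).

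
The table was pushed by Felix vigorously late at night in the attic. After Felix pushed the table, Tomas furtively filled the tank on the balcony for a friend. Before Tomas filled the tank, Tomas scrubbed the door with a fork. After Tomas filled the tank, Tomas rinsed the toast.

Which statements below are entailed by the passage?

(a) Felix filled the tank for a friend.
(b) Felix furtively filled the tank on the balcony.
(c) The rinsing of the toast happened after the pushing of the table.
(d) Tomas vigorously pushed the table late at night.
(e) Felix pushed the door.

(a) Not entailed — the passage has Tomas filling the tank, not Felix.
(b) Not entailed — the passage has Tomas filling the tank, not Felix.
(c) Entailed — the narrative places the pushing before the rinsing.
(d) Not entailed — the passage has Felix pushing the table, not Tomas.
(e) Not entailed — Felix pushed the table, not the door; the door belongs to the scrubbing event.

(c)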